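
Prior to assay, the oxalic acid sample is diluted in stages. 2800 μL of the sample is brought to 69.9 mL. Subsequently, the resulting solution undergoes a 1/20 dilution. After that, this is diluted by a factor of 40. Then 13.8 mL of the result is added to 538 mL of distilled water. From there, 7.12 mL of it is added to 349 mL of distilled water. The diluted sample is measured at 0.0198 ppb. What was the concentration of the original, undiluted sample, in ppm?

Overall dilution factor = 24.96 × 20 × 40 × 39.99 × 50.02 = 3.99 × 10⁷.
Original = 0.0198 ppb × 3.99 × 10⁷ = 7.91 × 10⁵ ppb = 791 ppm.

791 ppm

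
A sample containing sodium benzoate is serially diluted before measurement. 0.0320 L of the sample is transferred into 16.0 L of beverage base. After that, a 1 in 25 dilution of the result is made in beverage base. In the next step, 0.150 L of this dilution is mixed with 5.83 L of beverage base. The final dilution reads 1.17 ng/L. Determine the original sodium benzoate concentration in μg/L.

Overall dilution factor = 501 × 25 × 39.87 = 4.99 × 10⁵.
Original = 1.17 ng/L × 4.99 × 10⁵ = 5.84 × 10⁵ ng/L = 584 μg/L.

584 μg/L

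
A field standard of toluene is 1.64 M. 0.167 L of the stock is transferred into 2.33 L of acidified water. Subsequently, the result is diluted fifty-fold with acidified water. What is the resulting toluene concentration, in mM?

2.19 mM

Overall dilution factor = 14.95 × 50 = 748.
1.64 M / 748 = 2.19 × 10⁻³ M = 2.19 mM.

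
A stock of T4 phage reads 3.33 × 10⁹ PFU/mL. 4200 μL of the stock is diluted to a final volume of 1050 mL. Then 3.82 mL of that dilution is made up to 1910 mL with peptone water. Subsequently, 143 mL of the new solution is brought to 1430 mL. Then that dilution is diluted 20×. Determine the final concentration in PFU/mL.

Overall dilution factor = 250 × 500 × 10 × 20 = 2.50 × 10⁷.
3.33 × 10⁹ PFU/mL / 2.50 × 10⁷ = 133 PFU/mL.

133 PFU/mL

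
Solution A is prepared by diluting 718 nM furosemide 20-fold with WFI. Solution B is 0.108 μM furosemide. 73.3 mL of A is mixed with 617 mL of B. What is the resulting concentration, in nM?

C_A = 718 nM / 20 = 35.9 nM.
C_B = 0.108 μM = 108 nM.
C_mix = (C_A·V_A + C_B·V_B)/(V_A + V_B) = (35.9×73.3 + 108×617) / 690.3 = 100 nM.

100 nM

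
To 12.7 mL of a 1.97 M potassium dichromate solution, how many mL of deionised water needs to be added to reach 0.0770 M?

312 mL

V₂ = C₁V₁/C₂ = 1.97 × 12.7 / 0.0770 = 325 mL.
Diluent to add = V₂ − V₁ = 325 − 12.7 = 312 mL.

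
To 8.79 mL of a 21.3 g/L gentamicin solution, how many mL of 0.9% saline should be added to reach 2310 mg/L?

72.3 mL

2310 mg/L = 2.31 g/L.
V₂ = C₁V₁/C₂ = 21.3 × 8.79 / 2.31 = 81.1 mL.
Diluent to add = V₂ − V₁ = 81.1 − 8.79 = 72.3 mL.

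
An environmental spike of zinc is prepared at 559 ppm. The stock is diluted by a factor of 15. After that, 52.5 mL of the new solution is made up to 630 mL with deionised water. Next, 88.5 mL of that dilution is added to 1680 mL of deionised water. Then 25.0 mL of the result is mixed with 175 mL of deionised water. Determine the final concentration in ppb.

19.4 ppb

Overall dilution factor = 15 × 12 × 19.98 × 8 = 2.88 × 10⁴.
559 ppm / 2.88 × 10⁴ = 0.0194 ppm = 19.4 ppb.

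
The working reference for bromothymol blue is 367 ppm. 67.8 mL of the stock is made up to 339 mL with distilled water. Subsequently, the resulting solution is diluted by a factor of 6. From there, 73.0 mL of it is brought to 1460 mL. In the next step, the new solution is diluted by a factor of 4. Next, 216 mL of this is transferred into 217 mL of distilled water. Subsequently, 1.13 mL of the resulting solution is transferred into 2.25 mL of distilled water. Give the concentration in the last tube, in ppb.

25.5 ppb

Overall dilution factor = 5 × 6 × 20 × 4 × 2.005 × 2.991 = 1.44 × 10⁴.
367 ppm / 1.44 × 10⁴ = 0.0255 ppm = 25.5 ppb.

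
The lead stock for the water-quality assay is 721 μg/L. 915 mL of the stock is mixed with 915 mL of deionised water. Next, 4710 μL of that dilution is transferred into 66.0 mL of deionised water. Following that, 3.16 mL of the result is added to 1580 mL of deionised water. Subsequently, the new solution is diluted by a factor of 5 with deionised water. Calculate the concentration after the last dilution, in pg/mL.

Overall dilution factor = 2 × 15.01 × 501 × 5 = 7.52 × 10⁴.
721 μg/L / 7.52 × 10⁴ = 9.59 × 10⁻³ μg/L = 9.59 pg/mL.

9.59 pg/mL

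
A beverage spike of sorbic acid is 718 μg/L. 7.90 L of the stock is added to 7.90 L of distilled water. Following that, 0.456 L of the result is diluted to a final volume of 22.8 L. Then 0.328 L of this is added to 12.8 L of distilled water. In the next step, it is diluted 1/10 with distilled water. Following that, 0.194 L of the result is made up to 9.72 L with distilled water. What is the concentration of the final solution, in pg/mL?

Overall dilution factor = 2 × 50 × 40.02 × 10 × 50.10 = 2.01 × 10⁶.
718 μg/L / 2.01 × 10⁶ = 3.58 × 10⁻⁴ μg/L = 0.358 pg/mL.

0.358 pg/mL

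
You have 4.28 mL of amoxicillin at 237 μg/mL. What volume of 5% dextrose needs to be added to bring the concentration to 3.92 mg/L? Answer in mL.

254 mL

3.92 mg/L = 3.92 μg/mL.
V₂ = C₁V₁/C₂ = 237 × 4.28 / 3.92 = 259 mL.
Diluent to add = V₂ − V₁ = 259 − 4.28 = 254 mL.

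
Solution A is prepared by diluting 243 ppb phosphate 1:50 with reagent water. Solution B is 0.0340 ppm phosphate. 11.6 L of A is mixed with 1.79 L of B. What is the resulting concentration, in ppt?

8760 ppt

C_A = 243 ppb / 50 = 4.86 ppb.
C_B = 0.0340 ppm = 34.0 ppb.
C_mix = (C_A·V_A + C_B·V_B)/(V_A + V_B) = (4.86×11.6 + 34.0×1.79) / 13.39 = 8.76 ppb = 8760 ppt.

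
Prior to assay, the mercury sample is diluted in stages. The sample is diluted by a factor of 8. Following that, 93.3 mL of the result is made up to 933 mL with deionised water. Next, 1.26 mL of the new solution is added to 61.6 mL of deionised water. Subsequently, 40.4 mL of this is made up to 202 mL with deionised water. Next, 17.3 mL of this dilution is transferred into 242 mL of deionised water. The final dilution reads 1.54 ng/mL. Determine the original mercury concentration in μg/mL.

Overall dilution factor = 8 × 10 × 49.89 × 5 × 14.99 = 2.99 × 10⁵.
Original = 1.54 ng/mL × 2.99 × 10⁵ = 4.61 × 10⁵ ng/mL = 461 μg/mL.

461 μg/mL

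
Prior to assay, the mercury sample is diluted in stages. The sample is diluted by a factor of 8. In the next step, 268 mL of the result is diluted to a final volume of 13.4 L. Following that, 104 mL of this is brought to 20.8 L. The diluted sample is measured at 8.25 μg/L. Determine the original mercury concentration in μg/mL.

Overall dilution factor = 8 × 50 × 200 = 8.00 × 10⁴.
Original = 8.25 μg/L × 8.00 × 10⁴ = 6.60 × 10⁵ μg/L = 660 μg/mL.

660 μg/mL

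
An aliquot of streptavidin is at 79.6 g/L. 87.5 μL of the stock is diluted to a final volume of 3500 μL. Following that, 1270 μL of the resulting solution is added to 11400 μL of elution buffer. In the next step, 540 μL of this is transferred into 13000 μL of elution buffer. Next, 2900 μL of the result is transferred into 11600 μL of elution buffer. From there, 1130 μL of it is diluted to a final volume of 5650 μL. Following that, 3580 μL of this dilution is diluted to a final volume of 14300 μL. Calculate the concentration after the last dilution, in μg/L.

79.7 μg/L

Overall dilution factor = 40 × 9.976 × 25.07 × 5 × 5 × 3.994 = 9.99 × 10⁵.
79.6 g/L / 9.99 × 10⁵ = 7.97 × 10⁻⁵ g/L = 79.7 μg/L.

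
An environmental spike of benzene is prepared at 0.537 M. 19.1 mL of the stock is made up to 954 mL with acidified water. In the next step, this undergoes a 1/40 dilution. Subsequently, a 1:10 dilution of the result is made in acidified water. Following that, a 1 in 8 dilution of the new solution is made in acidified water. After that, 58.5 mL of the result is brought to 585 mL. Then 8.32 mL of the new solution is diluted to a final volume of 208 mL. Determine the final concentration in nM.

Overall dilution factor = 49.95 × 40 × 10 × 8 × 10 × 25 = 4.00 × 10⁷.
0.537 M / 4.00 × 10⁷ = 1.34 × 10⁻⁸ M = 13.4 nM.

13.4 nM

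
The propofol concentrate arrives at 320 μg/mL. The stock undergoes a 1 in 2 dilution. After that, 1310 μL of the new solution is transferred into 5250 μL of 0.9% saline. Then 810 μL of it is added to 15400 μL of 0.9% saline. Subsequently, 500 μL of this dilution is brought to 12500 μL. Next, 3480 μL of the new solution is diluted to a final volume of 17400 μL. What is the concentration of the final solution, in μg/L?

Overall dilution factor = 2 × 5.008 × 20.01 × 25 × 5 = 2.51 × 10⁴.
320 μg/mL / 2.51 × 10⁴ = 0.0128 μg/mL = 12.8 μg/L.

12.8 μg/L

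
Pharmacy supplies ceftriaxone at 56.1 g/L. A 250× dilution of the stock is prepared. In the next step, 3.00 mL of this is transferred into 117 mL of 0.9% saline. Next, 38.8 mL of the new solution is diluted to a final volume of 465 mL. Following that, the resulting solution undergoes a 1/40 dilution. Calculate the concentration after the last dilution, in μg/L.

Overall dilution factor = 250 × 40 × 11.98 × 40 = 4.79 × 10⁶.
56.1 g/L / 4.79 × 10⁶ = 1.17 × 10⁻⁵ g/L = 11.7 μg/L.

11.7 μg/L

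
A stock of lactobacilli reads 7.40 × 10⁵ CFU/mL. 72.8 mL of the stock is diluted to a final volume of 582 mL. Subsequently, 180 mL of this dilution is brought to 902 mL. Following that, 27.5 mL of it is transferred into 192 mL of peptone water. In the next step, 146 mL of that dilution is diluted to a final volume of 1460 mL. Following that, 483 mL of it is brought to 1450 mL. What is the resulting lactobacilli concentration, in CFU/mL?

77.1 CFU/mL

Overall dilution factor = 7.995 × 5.011 × 7.982 × 10 × 3.002 = 9599.
7.40 × 10⁵ CFU/mL / 9599 = 77.1 CFU/mL.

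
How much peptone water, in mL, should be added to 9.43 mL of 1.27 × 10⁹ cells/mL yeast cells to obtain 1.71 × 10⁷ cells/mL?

691 mL

V₂ = C₁V₁/C₂ = 1.27 × 10⁹ × 9.43 / 1.71 × 10⁷ = 700 mL.
Diluent to add = V₂ − V₁ = 700 − 9.43 = 691 mL.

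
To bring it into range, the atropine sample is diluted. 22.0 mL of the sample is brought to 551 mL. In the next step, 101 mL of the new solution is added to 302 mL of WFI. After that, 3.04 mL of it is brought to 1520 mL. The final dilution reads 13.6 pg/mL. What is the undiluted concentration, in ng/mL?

680 ng/mL

Overall dilution factor = 25.05 × 3.990 × 500 = 5.00 × 10⁴.
Original = 13.6 pg/mL × 5.00 × 10⁴ = 6.80 × 10⁵ pg/mL = 680 ng/mL.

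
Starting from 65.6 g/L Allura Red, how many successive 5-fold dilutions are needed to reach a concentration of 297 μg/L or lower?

8

Need 5ⁿ ≥ 2.21 × 10⁵, so n ≥ log(2.21 × 10⁵)/log(5) = 7.65.
Minimum whole steps: n = 8.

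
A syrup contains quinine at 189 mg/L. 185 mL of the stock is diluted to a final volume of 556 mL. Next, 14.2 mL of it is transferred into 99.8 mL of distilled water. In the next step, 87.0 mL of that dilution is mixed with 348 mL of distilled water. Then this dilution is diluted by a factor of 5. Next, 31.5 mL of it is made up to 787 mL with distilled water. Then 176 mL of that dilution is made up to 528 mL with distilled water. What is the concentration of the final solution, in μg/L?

4.18 μg/L

Overall dilution factor = 3.005 × 8.028 × 5 × 5 × 24.98 × 3 = 4.52 × 10⁴.
189 mg/L / 4.52 × 10⁴ = 4.18 × 10⁻³ mg/L = 4.18 μg/L.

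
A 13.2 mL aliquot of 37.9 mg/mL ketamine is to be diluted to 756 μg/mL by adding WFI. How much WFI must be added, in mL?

649 mL

756 μg/mL = 0.756 mg/mL.
V₂ = C₁V₁/C₂ = 37.9 × 13.2 / 0.756 = 662 mL.
Diluent to add = V₂ − V₁ = 662 − 13.2 = 649 mL.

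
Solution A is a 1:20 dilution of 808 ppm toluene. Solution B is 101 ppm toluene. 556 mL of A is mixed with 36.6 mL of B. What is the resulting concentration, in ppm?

44.1 ppm

C_A = 808 ppm / 20 = 40.4 ppm.
C_mix = (C_A·V_A + C_B·V_B)/(V_A + V_B) = (40.4×556 + 101×36.6) / 592.6 = 44.1 ppm.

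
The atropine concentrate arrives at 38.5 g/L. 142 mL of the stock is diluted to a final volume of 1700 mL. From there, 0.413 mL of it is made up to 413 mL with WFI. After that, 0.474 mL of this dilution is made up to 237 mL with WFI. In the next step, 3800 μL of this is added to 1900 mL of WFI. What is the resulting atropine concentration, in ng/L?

12.8 ng/L

Overall dilution factor = 11.97 × 1000 × 500 × 501 = 3.00 × 10⁹.
38.5 g/L / 3.00 × 10⁹ = 1.28 × 10⁻⁸ g/L = 12.8 ng/L.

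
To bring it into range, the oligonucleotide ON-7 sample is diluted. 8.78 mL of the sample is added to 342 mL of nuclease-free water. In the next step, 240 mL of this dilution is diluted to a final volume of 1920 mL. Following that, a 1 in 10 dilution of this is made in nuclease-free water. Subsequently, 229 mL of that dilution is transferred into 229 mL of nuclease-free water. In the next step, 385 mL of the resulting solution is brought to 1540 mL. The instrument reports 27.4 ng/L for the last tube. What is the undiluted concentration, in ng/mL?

Overall dilution factor = 39.95 × 8 × 10 × 2 × 4 = 2.56 × 10⁴.
Original = 27.4 ng/L × 2.56 × 10⁴ = 7.01 × 10⁵ ng/L = 701 ng/mL.

701 ng/mL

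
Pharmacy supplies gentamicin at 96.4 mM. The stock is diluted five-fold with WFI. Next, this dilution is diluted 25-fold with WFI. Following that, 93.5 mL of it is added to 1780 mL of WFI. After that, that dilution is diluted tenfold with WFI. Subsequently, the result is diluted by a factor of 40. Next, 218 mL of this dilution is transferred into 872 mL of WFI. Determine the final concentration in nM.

Overall dilution factor = 5 × 25 × 20.04 × 10 × 40 × 5 = 5.01 × 10⁶.
96.4 mM / 5.01 × 10⁶ = 1.92 × 10⁻⁵ mM = 19.2 nM.

19.2 nM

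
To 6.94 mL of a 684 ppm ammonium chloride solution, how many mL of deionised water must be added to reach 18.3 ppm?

252 mL

V₂ = C₁V₁/C₂ = 684 × 6.94 / 18.3 = 259 mL.
Diluent to add = V₂ − V₁ = 259 − 6.94 = 252 mL.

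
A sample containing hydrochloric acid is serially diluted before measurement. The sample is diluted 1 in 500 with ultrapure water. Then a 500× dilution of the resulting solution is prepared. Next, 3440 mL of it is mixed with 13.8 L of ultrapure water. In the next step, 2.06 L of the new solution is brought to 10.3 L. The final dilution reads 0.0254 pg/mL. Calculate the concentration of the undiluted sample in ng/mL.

Overall dilution factor = 500 × 500 × 5.012 × 5 = 6.26 × 10⁶.
Original = 0.0254 pg/mL × 6.26 × 10⁶ = 1.59 × 10⁵ pg/mL = 159 ng/mL.

159 ng/mL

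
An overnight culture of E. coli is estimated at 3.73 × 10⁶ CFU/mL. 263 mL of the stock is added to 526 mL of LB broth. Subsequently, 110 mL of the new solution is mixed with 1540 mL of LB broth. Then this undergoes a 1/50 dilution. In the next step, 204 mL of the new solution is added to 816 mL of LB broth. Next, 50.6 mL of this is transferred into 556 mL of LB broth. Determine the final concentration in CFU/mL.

Overall dilution factor = 3 × 15 × 50 × 5 × 11.99 = 1.35 × 10⁵.
3.73 × 10⁶ CFU/mL / 1.35 × 10⁵ = 27.7 CFU/mL.

27.7 CFU/mL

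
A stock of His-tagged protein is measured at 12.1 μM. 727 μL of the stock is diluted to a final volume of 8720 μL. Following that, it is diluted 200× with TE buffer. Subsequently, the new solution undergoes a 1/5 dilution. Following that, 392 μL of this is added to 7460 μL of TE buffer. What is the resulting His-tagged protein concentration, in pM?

50.4 pM

Overall dilution factor = 11.99 × 200 × 5 × 20.03 = 2.40 × 10⁵.
12.1 μM / 2.40 × 10⁵ = 5.04 × 10⁻⁵ μM = 50.4 pM.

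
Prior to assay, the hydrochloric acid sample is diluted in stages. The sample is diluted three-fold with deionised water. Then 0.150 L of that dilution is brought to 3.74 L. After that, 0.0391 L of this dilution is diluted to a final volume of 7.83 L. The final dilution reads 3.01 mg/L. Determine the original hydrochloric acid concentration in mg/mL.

45.1 mg/mL

Overall dilution factor = 3 × 24.93 × 200.3 = 1.50 × 10⁴.
Original = 3.01 mg/L × 1.50 × 10⁴ = 4.51 × 10⁴ mg/L = 45.1 mg/mL.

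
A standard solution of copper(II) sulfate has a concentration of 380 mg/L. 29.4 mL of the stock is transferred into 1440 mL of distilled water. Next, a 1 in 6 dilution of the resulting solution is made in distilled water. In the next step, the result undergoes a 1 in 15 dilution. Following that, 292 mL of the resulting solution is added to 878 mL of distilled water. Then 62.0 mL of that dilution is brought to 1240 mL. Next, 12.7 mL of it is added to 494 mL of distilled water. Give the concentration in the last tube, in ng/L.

26.4 ng/L

Overall dilution factor = 49.98 × 6 × 15 × 4.007 × 20 × 39.90 = 1.44 × 10⁷.
380 mg/L / 1.44 × 10⁷ = 2.64 × 10⁻⁵ mg/L = 26.4 ng/L.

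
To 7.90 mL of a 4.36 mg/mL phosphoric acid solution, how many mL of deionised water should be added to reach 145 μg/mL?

145 μg/mL = 0.145 mg/mL.
V₂ = C₁V₁/C₂ = 4.36 × 7.90 / 0.145 = 238 mL.
Diluent to add = V₂ − V₁ = 238 − 7.90 = 230 mL.

230 mL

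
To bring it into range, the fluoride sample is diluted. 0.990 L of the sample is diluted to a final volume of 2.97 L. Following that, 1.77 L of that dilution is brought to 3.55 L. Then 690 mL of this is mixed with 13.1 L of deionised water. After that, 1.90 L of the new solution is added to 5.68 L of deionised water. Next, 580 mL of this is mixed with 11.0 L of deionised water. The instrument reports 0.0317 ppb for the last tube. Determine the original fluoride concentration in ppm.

Overall dilution factor = 3 × 2.006 × 19.99 × 3.989 × 19.97 = 9578.
Original = 0.0317 ppb × 9578 = 304 ppb = 0.304 ppm.

0.304 ppm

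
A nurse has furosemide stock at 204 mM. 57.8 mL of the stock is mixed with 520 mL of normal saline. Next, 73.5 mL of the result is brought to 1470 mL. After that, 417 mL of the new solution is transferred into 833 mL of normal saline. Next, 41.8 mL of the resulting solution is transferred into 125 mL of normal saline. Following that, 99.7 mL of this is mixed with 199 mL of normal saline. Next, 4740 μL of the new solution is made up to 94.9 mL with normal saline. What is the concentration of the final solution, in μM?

Overall dilution factor = 9.997 × 20 × 2.998 × 3.990 × 2.996 × 20.02 = 1.43 × 10⁵.
204 mM / 1.43 × 10⁵ = 1.42 × 10⁻³ mM = 1.42 μM.

1.42 μM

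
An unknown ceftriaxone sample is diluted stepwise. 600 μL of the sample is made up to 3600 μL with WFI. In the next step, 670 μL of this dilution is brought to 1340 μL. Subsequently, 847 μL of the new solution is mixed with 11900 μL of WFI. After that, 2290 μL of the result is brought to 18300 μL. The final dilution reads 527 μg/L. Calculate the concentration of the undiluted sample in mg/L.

761 mg/L

Overall dilution factor = 6 × 2 × 15.05 × 7.991 = 1443.
Original = 527 μg/L × 1443 = 7.61 × 10⁵ μg/L = 761 mg/L.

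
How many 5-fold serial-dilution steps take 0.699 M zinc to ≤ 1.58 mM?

4

Need 5ⁿ ≥ 442, so n ≥ log(442)/log(5) = 3.79.
Minimum whole steps: n = 4.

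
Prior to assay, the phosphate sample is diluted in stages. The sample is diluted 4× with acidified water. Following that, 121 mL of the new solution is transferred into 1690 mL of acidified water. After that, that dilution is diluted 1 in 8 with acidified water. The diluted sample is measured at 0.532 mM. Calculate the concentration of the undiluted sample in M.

0.255 M

Overall dilution factor = 4 × 14.97 × 8 = 479.
Original = 0.532 mM × 479 = 255 mM = 0.255 M.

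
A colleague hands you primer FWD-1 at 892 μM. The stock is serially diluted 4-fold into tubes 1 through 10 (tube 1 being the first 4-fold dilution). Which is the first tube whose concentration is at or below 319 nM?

tube 6

Tube n has concentration 892 μM / 4ⁿ.
Need 4ⁿ ≥ 892 μM / 319 nM = 2796, so n ≥ 5.72.
First such tube: n = 6.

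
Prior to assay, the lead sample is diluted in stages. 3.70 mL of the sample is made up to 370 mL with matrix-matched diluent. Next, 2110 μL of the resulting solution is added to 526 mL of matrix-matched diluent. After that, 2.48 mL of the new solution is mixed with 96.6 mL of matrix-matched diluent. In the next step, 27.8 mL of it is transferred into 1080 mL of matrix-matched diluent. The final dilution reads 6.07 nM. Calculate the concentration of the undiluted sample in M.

0.242 M

Overall dilution factor = 100 × 250.3 × 39.95 × 39.85 = 3.98 × 10⁷.
Original = 6.07 nM × 3.98 × 10⁷ = 2.42 × 10⁸ nM = 0.242 M.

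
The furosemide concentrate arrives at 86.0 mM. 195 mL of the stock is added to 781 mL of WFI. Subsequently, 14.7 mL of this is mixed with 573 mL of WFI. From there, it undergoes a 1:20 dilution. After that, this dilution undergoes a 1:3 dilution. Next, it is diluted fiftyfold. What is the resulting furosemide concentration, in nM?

Overall dilution factor = 5.005 × 39.98 × 20 × 3 × 50 = 6.00 × 10⁵.
86.0 mM / 6.00 × 10⁵ = 1.43 × 10⁻⁴ mM = 143 nM.

143 nM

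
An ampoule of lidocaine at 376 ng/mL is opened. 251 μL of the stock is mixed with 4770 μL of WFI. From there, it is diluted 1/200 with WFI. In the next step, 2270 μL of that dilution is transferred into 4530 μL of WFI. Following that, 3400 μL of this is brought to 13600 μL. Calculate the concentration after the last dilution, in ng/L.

Overall dilution factor = 20.00 × 200 × 2.996 × 4 = 4.79 × 10⁴.
376 ng/mL / 4.79 × 10⁴ = 7.84 × 10⁻³ ng/mL = 7.84 ng/L.

7.84 ng/L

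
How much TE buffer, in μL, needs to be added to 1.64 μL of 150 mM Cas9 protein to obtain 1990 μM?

1990 μM = 1.99 mM.
V₂ = C₁V₁/C₂ = 150 × 1.64 / 1.99 = 124 μL.
Diluent to add = V₂ − V₁ = 124 − 1.64 = 122 μL.

122 μL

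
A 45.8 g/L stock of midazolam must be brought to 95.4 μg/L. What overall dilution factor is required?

4.80 × 10⁵

Factor = C₀/C_target = 45.8 g/L / 95.4 μg/L = 4.80 × 10⁵.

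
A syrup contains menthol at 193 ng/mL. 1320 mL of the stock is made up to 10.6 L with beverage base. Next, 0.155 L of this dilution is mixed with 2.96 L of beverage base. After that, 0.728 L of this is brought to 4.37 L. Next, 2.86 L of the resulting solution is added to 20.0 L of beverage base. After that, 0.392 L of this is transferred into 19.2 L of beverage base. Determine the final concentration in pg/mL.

0.499 pg/mL

Overall dilution factor = 8.030 × 20.10 × 6.003 × 7.993 × 49.98 = 3.87 × 10⁵.
193 ng/mL / 3.87 × 10⁵ = 4.99 × 10⁻⁴ ng/mL = 0.499 pg/mL.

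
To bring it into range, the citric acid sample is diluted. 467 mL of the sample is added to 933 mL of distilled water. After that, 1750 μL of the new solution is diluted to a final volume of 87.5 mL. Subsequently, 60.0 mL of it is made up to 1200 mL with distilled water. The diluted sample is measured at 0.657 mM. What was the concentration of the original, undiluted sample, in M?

1.97 M

Overall dilution factor = 2.998 × 50 × 20 = 2998.
Original = 0.657 mM × 2998 = 1970 mM = 1.97 M.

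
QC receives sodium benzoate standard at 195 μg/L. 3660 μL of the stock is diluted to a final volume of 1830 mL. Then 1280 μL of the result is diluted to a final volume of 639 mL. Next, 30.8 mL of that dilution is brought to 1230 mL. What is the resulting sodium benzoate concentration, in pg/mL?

0.0196 pg/mL

Overall dilution factor = 500 × 499.2 × 39.94 = 9.97 × 10⁶.
195 μg/L / 9.97 × 10⁶ = 1.96 × 10⁻⁵ μg/L = 0.0196 pg/mL.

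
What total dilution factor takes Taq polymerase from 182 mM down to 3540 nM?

5.14 × 10⁴

Factor = C₀/C_target = 182 mM / 3540 nM = 5.14 × 10⁴.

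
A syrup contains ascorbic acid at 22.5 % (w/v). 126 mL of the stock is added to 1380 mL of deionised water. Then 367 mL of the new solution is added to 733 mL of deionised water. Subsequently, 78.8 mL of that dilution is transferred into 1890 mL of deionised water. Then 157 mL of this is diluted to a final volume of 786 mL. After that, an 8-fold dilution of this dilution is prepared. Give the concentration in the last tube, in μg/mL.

Overall dilution factor = 11.95 × 2.997 × 24.98 × 5.006 × 8 = 3.58 × 10⁴.
22.5 % (w/v) / 3.58 × 10⁴ = 6.28 × 10⁻⁴ % (w/v) = 6.28 μg/mL.

6.28 μg/mL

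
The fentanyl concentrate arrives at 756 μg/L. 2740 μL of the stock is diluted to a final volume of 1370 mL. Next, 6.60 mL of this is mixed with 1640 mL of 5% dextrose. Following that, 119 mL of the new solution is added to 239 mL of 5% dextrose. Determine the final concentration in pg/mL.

Overall dilution factor = 500 × 249.5 × 3.008 = 3.75 × 10⁵.
756 μg/L / 3.75 × 10⁵ = 2.01 × 10⁻³ μg/L = 2.01 pg/mL.

2.01 pg/mL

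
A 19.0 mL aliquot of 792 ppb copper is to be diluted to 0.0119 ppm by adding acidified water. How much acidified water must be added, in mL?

0.0119 ppm = 11.9 ppb.
V₂ = C₁V₁/C₂ = 792 × 19.0 / 11.9 = 1265 mL.
Diluent to add = V₂ − V₁ = 1265 − 19.0 = 1250 mL.

1250 mL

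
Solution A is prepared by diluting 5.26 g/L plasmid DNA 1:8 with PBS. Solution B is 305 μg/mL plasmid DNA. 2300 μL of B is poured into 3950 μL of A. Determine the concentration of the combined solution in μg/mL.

C_A = 5.26 g/L / 8 = 0.657 g/L.
C_B = 305 μg/mL = 0.305 g/L.
C_mix = (C_A·V_A + C_B·V_B)/(V_A + V_B) = (0.657×3950 + 0.305×2300) / 6250 = 0.528 g/L = 528 μg/mL.

528 μg/mL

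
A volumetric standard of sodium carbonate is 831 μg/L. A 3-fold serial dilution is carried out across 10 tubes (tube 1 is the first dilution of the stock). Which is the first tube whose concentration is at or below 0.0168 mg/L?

Tube n has concentration 831 μg/L / 3ⁿ.
Need 3ⁿ ≥ 831 μg/L / 0.0168 mg/L = 49.5, so n ≥ 3.55.
First such tube: n = 4.

tube 4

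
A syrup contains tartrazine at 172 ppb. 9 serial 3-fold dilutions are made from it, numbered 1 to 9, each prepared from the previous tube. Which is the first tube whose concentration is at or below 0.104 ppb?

tube 7

Tube n has concentration 172 ppb / 3ⁿ.
Need 3ⁿ ≥ 172 ppb / 0.104 ppb = 1654, so n ≥ 6.75.
First such tube: n = 7.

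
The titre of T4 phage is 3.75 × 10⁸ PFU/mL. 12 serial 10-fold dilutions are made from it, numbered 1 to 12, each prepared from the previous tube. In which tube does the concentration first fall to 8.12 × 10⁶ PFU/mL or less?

Tube n has concentration 3.75 × 10⁸ PFU/mL / 10ⁿ.
Need 10ⁿ ≥ 3.75 × 10⁸ PFU/mL / 8.12 × 10⁶ PFU/mL = 46.2, so n ≥ 1.66.
First such tube: n = 2.

tube 2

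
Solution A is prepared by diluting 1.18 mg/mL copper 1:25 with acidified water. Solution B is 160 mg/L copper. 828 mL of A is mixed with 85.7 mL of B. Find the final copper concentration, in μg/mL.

57.8 μg/mL

C_A = 1.18 mg/mL / 25 = 0.0472 mg/mL.
C_B = 160 mg/L = 0.160 mg/mL.
C_mix = (C_A·V_A + C_B·V_B)/(V_A + V_B) = (0.0472×828 + 0.160×85.7) / 913.7 = 0.0578 mg/mL = 57.8 μg/mL.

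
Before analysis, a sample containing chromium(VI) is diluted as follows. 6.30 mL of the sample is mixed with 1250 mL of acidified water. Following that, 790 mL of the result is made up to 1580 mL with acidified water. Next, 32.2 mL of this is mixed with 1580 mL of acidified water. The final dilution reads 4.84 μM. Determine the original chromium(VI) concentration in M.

Overall dilution factor = 199.4 × 2 × 50.07 = 2.00 × 10⁴.
Original = 4.84 μM × 2.00 × 10⁴ = 9.66 × 10⁴ μM = 0.0966 M.

0.0966 M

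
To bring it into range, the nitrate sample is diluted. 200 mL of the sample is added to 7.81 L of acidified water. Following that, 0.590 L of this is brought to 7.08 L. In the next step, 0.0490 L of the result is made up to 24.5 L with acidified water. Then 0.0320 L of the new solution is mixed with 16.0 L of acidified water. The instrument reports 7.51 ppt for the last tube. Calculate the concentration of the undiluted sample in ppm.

Overall dilution factor = 40.05 × 12 × 500 × 501 = 1.20 × 10⁸.
Original = 7.51 ppt × 1.20 × 10⁸ = 9.04 × 10⁸ ppt = 904 ppm.

904 ppm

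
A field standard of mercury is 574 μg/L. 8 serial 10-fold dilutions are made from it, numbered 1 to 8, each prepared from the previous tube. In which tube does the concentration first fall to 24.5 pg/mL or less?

Tube n has concentration 574 μg/L / 10ⁿ.
Need 10ⁿ ≥ 574 μg/L / 24.5 pg/mL = 2.34 × 10⁴, so n ≥ 4.37.
First such tube: n = 5.

tube 5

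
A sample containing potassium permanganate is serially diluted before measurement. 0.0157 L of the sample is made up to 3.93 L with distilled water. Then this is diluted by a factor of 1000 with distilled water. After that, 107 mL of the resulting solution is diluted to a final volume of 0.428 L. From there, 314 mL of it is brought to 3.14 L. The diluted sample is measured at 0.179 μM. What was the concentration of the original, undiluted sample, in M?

Overall dilution factor = 250.3 × 1000 × 4 × 10 = 1.00 × 10⁷.
Original = 0.179 μM × 1.00 × 10⁷ = 1.79 × 10⁶ μM = 1.79 M.

1.79 M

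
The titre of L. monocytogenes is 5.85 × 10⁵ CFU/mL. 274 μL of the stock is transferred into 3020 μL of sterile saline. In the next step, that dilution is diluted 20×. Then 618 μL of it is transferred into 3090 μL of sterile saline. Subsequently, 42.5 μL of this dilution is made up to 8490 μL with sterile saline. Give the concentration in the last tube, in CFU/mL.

Overall dilution factor = 12.02 × 20 × 6 × 199.8 = 2.88 × 10⁵.
5.85 × 10⁵ CFU/mL / 2.88 × 10⁵ = 2.03 CFU/mL.

2.03 CFU/mL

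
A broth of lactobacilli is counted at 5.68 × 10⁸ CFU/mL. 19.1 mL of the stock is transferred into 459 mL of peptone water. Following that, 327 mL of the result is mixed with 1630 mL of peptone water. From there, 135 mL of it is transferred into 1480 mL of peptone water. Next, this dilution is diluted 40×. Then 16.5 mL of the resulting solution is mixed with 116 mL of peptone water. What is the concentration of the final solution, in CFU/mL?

987 CFU/mL

Overall dilution factor = 25.03 × 5.985 × 11.96 × 40 × 8.030 = 5.76 × 10⁵.
5.68 × 10⁸ CFU/mL / 5.76 × 10⁵ = 987 CFU/mL.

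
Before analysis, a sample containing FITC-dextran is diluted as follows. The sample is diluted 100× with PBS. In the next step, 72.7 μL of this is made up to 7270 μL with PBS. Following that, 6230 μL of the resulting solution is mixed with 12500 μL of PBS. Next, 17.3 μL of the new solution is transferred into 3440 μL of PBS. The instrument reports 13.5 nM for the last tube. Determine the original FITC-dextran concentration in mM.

Overall dilution factor = 100 × 100 × 3.006 × 199.8 = 6.01 × 10⁶.
Original = 13.5 nM × 6.01 × 10⁶ = 8.11 × 10⁷ nM = 81.1 mM.

81.1 mM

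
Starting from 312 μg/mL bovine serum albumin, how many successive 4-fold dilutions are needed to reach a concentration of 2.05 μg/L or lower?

9

Need 4ⁿ ≥ 1.52 × 10⁵, so n ≥ log(1.52 × 10⁵)/log(4) = 8.61.
Minimum whole steps: n = 9.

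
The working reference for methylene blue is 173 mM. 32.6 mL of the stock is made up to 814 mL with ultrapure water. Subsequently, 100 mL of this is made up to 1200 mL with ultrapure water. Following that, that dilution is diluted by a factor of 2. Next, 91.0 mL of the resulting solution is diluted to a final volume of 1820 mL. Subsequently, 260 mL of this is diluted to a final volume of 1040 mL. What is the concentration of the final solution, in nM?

Overall dilution factor = 24.97 × 12 × 2 × 20 × 4 = 4.79 × 10⁴.
173 mM / 4.79 × 10⁴ = 3.61 × 10⁻³ mM = 3610 nM.

3610 nM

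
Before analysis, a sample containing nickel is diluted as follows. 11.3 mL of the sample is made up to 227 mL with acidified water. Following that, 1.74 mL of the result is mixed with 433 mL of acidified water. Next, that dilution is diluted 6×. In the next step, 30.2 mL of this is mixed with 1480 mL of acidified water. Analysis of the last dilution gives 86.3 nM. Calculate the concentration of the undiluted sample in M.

Overall dilution factor = 20.09 × 249.9 × 6 × 50.01 = 1.51 × 10⁶.
Original = 86.3 nM × 1.51 × 10⁶ = 1.30 × 10⁸ nM = 0.130 M.

0.130 M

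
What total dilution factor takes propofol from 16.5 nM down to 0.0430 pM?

3.84 × 10⁵

Factor = C₀/C_target = 16.5 nM / 0.0430 pM = 3.84 × 10⁵.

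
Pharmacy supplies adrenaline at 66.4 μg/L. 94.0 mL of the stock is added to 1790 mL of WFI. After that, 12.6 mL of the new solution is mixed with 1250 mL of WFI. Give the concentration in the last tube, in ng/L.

Overall dilution factor = 20.04 × 100.2 = 2008.
66.4 μg/L / 2008 = 0.0331 μg/L = 33.1 ng/L.

33.1 ng/L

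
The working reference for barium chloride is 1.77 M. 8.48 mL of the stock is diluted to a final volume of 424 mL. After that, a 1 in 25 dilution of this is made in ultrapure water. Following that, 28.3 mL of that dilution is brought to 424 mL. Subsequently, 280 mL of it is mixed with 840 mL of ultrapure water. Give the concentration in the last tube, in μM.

23.6 μM

Overall dilution factor = 50 × 25 × 14.98 × 4 = 7.49 × 10⁴.
1.77 M / 7.49 × 10⁴ = 2.36 × 10⁻⁵ M = 23.6 μM.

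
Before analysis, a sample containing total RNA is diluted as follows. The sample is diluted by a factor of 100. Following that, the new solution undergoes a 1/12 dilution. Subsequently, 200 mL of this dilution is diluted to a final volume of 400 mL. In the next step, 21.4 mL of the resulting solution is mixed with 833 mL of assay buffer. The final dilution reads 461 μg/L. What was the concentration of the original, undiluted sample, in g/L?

44.2 g/L

Overall dilution factor = 100 × 12 × 2 × 39.93 = 9.58 × 10⁴.
Original = 461 μg/L × 9.58 × 10⁴ = 4.42 × 10⁷ μg/L = 44.2 g/L.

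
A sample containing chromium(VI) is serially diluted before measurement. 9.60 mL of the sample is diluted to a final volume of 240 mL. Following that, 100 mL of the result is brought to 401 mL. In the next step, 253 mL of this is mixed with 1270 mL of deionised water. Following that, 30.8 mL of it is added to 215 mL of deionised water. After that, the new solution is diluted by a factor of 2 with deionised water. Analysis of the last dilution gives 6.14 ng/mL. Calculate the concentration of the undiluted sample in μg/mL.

Overall dilution factor = 25 × 4.010 × 6.020 × 7.981 × 2 = 9632.
Original = 6.14 ng/mL × 9632 = 5.91 × 10⁴ ng/mL = 59.1 μg/mL.

59.1 μg/mL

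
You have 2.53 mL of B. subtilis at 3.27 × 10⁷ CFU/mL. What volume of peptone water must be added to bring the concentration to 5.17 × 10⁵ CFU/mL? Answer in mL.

V₂ = C₁V₁/C₂ = 3.27 × 10⁷ × 2.53 / 5.17 × 10⁵ = 160 mL.
Diluent to add = V₂ − V₁ = 160 − 2.53 = 157 mL.

157 mL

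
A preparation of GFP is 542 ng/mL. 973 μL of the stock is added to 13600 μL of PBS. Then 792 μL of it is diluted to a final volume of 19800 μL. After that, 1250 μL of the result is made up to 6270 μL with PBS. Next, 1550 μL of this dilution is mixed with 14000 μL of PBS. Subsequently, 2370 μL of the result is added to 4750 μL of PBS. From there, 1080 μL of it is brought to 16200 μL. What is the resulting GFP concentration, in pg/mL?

Overall dilution factor = 14.98 × 25 × 5.016 × 10.03 × 3.004 × 15 = 8.49 × 10⁵.
542 ng/mL / 8.49 × 10⁵ = 6.38 × 10⁻⁴ ng/mL = 0.638 pg/mL.

0.638 pg/mL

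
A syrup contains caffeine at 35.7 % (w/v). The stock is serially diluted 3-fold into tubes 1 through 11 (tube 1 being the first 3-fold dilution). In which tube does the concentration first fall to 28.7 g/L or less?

tube 3

Tube n has concentration 35.7 % (w/v) / 3ⁿ.
Need 3ⁿ ≥ 35.7 % (w/v) / 28.7 g/L = 12.4, so n ≥ 2.29.
First such tube: n = 3.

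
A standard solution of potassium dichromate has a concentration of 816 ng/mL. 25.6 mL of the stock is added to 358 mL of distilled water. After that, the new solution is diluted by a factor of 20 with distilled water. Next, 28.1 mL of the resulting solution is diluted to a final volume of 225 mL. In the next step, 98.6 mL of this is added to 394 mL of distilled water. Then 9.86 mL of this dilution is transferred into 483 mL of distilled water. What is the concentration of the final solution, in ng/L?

Overall dilution factor = 14.98 × 20 × 8.007 × 4.996 × 49.99 = 5.99 × 10⁵.
816 ng/mL / 5.99 × 10⁵ = 1.36 × 10⁻³ ng/mL = 1.36 ng/L.

1.36 ng/L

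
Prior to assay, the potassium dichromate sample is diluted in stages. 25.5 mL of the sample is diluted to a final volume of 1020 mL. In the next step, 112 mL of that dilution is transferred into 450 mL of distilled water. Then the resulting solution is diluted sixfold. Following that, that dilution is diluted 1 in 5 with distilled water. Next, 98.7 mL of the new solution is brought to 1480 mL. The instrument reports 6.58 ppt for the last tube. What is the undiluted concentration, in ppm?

Overall dilution factor = 40 × 5.018 × 6 × 5 × 14.99 = 9.03 × 10⁴.
Original = 6.58 ppt × 9.03 × 10⁴ = 5.94 × 10⁵ ppt = 0.594 ppm.

0.594 ppm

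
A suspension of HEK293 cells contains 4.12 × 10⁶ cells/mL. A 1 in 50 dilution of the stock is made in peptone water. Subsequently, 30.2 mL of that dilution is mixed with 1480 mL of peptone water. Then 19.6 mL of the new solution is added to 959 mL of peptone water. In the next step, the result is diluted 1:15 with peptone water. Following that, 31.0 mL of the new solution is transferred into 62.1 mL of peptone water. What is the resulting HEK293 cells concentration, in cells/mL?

0.733 cells/mL

Overall dilution factor = 50 × 50.01 × 49.93 × 15 × 3.003 = 5.62 × 10⁶.
4.12 × 10⁶ cells/mL / 5.62 × 10⁶ = 0.733 cells/mL.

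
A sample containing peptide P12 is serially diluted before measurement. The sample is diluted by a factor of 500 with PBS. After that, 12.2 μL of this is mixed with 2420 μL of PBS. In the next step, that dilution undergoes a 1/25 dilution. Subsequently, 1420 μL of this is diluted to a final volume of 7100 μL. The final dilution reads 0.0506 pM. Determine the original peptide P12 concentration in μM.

Overall dilution factor = 500 × 199.4 × 25 × 5 = 1.25 × 10⁷.
Original = 0.0506 pM × 1.25 × 10⁷ = 6.30 × 10⁵ pM = 0.630 μM.

0.630 μM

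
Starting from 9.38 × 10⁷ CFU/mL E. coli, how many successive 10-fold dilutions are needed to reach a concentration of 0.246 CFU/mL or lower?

9

Need 10ⁿ ≥ 3.81 × 10⁸, so n ≥ log(3.81 × 10⁸)/log(10) = 8.58.
Minimum whole steps: n = 9.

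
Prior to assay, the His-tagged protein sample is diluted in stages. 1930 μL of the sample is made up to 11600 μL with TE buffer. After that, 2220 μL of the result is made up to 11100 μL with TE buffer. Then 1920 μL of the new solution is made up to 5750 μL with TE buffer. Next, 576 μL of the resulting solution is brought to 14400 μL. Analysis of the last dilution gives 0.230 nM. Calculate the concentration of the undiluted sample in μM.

0.517 μM

Overall dilution factor = 6.010 × 5 × 2.995 × 25 = 2250.
Original = 0.230 nM × 2250 = 517 nM = 0.517 μM.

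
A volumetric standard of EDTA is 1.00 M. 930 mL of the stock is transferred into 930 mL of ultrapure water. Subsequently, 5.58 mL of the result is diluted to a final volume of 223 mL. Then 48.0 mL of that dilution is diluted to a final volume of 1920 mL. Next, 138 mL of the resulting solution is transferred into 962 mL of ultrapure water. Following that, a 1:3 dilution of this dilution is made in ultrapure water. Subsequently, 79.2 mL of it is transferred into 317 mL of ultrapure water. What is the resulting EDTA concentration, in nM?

Overall dilution factor = 2 × 39.96 × 40 × 7.971 × 3 × 5.003 = 3.82 × 10⁵.
1.00 M / 3.82 × 10⁵ = 2.61 × 10⁻⁶ M = 2610 nM.

2610 nM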